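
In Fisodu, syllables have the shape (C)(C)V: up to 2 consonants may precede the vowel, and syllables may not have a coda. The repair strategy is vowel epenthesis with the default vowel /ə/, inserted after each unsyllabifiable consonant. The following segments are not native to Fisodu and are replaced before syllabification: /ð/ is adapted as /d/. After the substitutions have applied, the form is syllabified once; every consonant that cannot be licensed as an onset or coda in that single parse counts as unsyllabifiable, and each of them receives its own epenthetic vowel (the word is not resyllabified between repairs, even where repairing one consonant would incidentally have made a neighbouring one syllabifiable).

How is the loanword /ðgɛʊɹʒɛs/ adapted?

Substitution: /ð/ → /d/, giving /dgɛʊɹʒɛs/.
Syllabifying with onset maximization leaves /s/ stranded (no codas are permitted; onsets may contain at most 2 consonants).
Inserting the epenthetic vowel yields /s/ → /sə/.

dgɛʊɹʒɛsə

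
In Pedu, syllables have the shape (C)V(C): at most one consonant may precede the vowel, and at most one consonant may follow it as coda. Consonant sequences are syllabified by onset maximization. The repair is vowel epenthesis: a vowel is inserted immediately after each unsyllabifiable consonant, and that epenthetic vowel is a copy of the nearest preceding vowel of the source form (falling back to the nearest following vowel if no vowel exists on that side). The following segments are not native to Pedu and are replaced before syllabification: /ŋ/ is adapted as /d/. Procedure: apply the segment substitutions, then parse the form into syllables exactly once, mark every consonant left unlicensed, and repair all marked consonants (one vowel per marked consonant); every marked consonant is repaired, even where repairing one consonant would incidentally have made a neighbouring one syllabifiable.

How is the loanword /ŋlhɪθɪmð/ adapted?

dɪlɪhɪθɪmðɪ

Substitution: /ŋ/ → /d/, giving /dlhɪθɪmð/.
Under (C)V(C), the unsyllabifiable consonants are /d/, /l/, /ð/ (at most one coda consonant is licensed; onsets are limited to one consonant).
Each unlicensed consonant becomes the onset of a new syllable: /d/ → /dɪ/, /l/ → /lɪ/, /ð/ → /ðɪ/.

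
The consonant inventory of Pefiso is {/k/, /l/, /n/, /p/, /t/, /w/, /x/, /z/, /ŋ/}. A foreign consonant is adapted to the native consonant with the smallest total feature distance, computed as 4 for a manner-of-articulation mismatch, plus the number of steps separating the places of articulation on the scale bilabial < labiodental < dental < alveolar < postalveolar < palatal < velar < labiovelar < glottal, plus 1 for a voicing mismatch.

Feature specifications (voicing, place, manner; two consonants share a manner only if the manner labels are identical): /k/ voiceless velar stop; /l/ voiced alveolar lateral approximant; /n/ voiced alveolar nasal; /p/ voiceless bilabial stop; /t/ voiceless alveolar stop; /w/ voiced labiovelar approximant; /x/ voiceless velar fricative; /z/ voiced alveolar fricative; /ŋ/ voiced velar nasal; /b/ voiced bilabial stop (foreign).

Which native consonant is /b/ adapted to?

p

/p/ is closest: same manner (stop), place distance 0 (bilabial→bilabial), voicing differs (+1); total 1. Next closest is /t/ at distance 4.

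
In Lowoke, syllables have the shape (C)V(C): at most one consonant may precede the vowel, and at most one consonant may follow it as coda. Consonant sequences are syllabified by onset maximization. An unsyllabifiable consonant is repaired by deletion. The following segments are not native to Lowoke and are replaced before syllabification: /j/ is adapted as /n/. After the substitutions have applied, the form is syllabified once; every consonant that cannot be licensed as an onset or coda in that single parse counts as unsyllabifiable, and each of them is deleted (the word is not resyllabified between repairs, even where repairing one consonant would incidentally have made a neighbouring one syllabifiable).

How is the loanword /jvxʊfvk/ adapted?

Substitution: /j/ → /n/, giving /nvxʊfvk/.
Syllabifying with onset maximization leaves /n/, /v/, /v/, /k/ stranded (at most one coda consonant is licensed; onsets are limited to one consonant).
Each unlicensed consonant is deleted: /n/, /v/, /v/, /k/.

xʊf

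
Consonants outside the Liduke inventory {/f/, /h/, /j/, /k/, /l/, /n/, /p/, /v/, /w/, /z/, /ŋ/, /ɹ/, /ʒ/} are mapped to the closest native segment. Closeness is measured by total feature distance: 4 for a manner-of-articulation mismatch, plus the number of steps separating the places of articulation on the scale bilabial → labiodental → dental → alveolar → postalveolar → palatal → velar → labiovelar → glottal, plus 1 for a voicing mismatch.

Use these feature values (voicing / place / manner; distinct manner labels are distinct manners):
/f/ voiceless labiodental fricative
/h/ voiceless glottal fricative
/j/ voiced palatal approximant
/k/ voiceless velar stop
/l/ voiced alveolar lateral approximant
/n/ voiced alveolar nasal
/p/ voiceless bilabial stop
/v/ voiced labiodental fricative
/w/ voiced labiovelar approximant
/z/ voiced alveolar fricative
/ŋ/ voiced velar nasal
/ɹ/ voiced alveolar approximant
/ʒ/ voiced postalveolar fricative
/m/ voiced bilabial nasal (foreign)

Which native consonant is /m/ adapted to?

n

/n/ is closest: same manner (nasal), place distance 3 (bilabial→alveolar), same voicing; total 3. Next closest is /p/ at distance 5.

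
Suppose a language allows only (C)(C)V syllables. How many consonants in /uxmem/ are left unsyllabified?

1

The consonants /m/ cannot be parsed into a legal (C)(C)V syllable (no codas are permitted; onsets may contain at most 2 consonants).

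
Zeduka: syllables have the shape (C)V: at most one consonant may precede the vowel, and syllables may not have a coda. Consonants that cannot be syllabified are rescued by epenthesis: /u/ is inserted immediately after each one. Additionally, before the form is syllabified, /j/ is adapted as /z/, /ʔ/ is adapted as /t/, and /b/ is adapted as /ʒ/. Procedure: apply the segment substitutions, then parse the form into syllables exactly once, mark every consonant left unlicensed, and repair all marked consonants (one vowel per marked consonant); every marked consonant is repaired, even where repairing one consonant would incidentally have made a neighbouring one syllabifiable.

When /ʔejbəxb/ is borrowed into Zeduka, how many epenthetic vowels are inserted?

3

After substitution the input is /tezʒəxʒ/.
The unsyllabifiable consonants are /z/, /x/, /ʒ/; each receives one epenthetic vowel.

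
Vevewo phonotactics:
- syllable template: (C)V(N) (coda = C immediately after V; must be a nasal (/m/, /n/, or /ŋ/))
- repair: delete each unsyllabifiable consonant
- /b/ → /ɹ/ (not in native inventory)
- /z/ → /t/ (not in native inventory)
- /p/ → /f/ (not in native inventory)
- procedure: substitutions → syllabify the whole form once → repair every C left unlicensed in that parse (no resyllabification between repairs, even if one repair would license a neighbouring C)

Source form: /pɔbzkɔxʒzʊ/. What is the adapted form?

Substitution: /p/ → /f/, /b/ → /ɹ/, /z/ → /t/, giving /fɔɹtkɔxʒtʊ/.
The consonants /ɹ/, /t/, /x/, /ʒ/ cannot be parsed into a legal (C)V(N) syllable (only a nasal (/m/, /n/, or /ŋ/) is licensed in coda position; onsets are limited to one consonant).
Deleting the stranded consonants removes /ɹ/, /t/, /x/, /ʒ/.

fɔkɔtʊ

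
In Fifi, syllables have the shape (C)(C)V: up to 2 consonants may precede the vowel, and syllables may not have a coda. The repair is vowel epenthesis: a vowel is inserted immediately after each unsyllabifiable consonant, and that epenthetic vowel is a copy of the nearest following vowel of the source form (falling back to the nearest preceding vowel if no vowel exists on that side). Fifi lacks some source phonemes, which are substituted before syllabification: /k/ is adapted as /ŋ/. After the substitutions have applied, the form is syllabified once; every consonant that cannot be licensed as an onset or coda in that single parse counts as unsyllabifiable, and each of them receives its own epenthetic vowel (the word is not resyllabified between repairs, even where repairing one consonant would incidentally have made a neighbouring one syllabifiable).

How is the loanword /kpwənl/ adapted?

Substitution: /k/ → /ŋ/, giving /ŋpwənl/.
The consonants /ŋ/, /n/, /l/ cannot be parsed into a legal (C)(C)V syllable (no codas are permitted; onsets may contain at most 2 consonants).
Each unlicensed consonant becomes the onset of a new syllable: /ŋ/ → /ŋə/, /n/ → /nə/, /l/ → /lə/.

ŋəpwənələ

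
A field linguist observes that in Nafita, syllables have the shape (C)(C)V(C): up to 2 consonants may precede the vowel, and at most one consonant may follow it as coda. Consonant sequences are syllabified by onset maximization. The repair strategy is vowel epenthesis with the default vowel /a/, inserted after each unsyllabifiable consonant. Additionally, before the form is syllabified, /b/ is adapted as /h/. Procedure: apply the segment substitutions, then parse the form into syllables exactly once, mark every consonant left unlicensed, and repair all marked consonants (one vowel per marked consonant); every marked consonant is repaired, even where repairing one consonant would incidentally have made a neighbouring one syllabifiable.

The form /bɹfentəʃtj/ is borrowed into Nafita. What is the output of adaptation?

haɹfentəʃtaja

Substitution: /b/ → /h/, giving /hɹfentəʃtj/.
Under (C)(C)V(C), the unsyllabifiable consonants are /h/, /t/, /j/ (at most one coda consonant is licensed; onsets may contain at most 2 consonants).
Inserting the epenthetic vowel yields /h/ → /ha/, /t/ → /ta/, /j/ → /ja/.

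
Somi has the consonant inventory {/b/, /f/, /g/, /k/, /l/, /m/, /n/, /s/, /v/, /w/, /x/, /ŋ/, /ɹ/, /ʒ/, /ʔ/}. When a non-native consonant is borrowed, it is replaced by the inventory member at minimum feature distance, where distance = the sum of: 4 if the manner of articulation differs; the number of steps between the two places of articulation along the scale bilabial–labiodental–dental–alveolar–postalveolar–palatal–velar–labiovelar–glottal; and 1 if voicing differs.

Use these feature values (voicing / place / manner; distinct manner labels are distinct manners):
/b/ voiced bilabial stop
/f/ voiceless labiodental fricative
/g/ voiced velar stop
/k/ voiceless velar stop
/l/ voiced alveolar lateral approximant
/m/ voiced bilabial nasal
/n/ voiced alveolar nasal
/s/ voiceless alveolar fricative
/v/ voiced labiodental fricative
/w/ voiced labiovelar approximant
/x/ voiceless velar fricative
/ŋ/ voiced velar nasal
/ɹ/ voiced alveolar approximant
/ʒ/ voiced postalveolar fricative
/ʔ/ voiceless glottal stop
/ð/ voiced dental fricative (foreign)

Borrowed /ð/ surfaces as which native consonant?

/v/ is closest: same manner (fricative), place distance 1 (dental→labiodental), same voicing; total 1. Next closest is /f/ at distance 2.

v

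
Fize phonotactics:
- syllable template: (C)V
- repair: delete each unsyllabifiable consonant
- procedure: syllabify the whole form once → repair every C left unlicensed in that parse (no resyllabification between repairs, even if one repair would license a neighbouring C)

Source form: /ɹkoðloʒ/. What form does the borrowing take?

Syllabifying with onset maximization leaves /ɹ/, /ð/, /ʒ/ stranded (no codas are permitted; onsets are limited to one consonant).
Deleting the stranded consonants removes /ɹ/, /ð/, /ʒ/.

kolo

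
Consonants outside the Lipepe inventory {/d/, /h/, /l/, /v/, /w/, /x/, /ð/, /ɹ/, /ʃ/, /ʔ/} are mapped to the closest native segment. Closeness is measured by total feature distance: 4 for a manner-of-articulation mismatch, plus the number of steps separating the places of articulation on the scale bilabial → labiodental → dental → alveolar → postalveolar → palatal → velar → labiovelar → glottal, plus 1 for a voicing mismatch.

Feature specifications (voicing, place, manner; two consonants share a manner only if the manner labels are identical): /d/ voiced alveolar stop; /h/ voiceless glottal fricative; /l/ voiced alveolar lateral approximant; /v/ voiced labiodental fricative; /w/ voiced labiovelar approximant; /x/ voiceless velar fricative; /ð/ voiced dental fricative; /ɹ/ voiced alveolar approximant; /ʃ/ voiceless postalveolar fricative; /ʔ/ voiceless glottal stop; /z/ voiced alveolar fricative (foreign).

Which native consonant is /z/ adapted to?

ð

/ð/ is closest: same manner (fricative), place distance 1 (alveolar→dental), same voicing; total 1. Next closest is /v/ at distance 2.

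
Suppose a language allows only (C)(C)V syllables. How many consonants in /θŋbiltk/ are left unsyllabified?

4

Syllabifying with onset maximization leaves /θ/, /l/, /t/, /k/ stranded (no codas are permitted; onsets may contain at most 2 consonants).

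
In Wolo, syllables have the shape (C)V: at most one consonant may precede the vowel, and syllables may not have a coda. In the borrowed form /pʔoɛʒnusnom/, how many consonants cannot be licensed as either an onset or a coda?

The consonants /p/, /ʒ/, /s/, /m/ cannot be parsed into a legal (C)V syllable (no codas are permitted; onsets are limited to one consonant).

4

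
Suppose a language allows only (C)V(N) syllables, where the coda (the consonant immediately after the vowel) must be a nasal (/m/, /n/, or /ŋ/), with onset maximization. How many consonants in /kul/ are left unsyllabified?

1

Syllabifying with onset maximization leaves /l/ stranded (only a nasal (/m/, /n/, or /ŋ/) is licensed in coda position; onsets are limited to one consonant).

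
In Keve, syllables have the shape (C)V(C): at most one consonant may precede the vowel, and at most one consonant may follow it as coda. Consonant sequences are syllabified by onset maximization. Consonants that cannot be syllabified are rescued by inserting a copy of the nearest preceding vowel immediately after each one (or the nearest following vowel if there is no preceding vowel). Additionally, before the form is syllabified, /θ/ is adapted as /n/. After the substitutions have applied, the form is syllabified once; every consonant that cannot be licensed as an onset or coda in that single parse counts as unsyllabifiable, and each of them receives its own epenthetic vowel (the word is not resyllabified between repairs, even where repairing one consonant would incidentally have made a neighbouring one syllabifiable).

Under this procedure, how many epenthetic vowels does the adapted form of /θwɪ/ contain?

1

After substitution the input is /nwɪ/.
The unsyllabifiable consonants are /n/; each receives one epenthetic vowel.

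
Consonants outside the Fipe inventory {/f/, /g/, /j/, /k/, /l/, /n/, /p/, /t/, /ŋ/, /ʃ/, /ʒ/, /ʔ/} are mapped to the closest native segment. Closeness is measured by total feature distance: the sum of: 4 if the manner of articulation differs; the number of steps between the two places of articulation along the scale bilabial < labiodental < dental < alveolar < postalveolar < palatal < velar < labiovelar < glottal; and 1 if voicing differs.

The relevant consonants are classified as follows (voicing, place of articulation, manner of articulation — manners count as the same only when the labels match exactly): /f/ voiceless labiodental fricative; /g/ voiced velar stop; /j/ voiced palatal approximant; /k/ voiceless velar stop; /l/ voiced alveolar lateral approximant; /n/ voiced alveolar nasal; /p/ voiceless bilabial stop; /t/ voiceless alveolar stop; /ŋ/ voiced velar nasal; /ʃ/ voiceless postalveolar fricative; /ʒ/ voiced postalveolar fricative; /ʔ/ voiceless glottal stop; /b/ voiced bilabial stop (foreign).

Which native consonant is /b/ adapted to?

p

/p/ is closest: same manner (stop), place distance 0 (bilabial→bilabial), voicing differs (+1); total 1. Next closest is /t/ at distance 4.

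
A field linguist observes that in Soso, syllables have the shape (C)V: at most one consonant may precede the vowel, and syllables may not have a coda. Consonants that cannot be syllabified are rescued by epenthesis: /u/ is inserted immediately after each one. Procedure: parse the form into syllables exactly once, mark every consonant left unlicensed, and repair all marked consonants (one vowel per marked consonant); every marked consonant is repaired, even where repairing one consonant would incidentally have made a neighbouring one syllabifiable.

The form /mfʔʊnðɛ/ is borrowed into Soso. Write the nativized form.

mufuʔʊnuðɛ

Syllabifying with onset maximization leaves /m/, /f/, /n/ stranded (no codas are permitted; onsets are limited to one consonant).
Each unlicensed consonant becomes the onset of a new syllable: /m/ → /mu/, /f/ → /fu/, /n/ → /nu/.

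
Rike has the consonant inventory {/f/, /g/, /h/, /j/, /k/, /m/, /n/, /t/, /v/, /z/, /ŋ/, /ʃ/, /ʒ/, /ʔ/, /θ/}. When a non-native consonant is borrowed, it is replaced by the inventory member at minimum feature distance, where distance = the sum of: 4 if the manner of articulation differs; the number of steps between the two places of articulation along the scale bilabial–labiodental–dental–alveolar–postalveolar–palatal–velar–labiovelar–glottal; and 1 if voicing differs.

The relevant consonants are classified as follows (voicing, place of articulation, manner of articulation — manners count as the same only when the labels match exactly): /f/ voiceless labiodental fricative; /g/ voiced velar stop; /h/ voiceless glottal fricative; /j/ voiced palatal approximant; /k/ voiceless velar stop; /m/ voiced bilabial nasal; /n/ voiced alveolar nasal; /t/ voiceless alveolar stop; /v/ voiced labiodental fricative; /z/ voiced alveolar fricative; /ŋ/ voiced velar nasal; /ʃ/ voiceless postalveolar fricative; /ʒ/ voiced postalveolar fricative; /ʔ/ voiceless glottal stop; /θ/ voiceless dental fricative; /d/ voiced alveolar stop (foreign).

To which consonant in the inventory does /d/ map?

t

/t/ is closest: same manner (stop), place distance 0 (alveolar→alveolar), voicing differs (+1); total 1. Next closest is /g/ at distance 3.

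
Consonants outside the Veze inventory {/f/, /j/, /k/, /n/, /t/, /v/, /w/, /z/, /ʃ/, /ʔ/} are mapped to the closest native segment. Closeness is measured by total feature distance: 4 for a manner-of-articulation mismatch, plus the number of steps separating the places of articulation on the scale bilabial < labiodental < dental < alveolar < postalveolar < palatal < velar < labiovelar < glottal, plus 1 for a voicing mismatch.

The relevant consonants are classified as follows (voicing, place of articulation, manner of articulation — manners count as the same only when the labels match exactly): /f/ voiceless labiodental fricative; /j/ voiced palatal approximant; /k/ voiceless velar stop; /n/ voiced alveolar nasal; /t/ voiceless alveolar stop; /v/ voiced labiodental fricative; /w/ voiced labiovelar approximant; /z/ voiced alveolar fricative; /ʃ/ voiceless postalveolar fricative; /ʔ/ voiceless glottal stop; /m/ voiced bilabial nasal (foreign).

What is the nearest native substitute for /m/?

/n/ is closest: same manner (nasal), place distance 3 (bilabial→alveolar), same voicing; total 3. Next closest is /v/ at distance 5.

n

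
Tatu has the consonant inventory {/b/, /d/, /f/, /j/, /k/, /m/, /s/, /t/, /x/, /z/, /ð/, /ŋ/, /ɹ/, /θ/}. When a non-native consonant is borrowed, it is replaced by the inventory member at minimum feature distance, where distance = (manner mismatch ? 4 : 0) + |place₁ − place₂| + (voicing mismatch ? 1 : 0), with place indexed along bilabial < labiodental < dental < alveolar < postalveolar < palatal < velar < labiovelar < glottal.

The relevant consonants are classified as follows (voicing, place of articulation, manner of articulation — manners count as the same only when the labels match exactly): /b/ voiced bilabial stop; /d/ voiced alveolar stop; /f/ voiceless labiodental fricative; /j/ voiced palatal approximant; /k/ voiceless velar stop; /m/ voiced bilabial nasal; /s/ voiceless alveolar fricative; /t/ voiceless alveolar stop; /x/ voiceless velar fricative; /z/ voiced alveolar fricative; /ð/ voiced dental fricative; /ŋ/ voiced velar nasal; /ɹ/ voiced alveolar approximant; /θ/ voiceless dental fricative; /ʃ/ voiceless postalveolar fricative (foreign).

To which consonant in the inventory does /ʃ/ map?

s

/s/ is closest: same manner (fricative), place distance 1 (postalveolar→alveolar), same voicing; total 1. Next closest is /x/ at distance 2.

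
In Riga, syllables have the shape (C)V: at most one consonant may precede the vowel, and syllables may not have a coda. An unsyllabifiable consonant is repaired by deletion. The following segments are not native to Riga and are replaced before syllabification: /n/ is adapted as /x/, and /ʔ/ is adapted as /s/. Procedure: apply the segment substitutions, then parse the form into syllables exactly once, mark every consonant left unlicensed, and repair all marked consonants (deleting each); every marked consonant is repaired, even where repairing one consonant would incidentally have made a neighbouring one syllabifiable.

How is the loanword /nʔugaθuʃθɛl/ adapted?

sugaθuθɛ

Substitution: /n/ → /x/, /ʔ/ → /s/, giving /xsugaθuʃθɛl/.
Syllabifying with onset maximization leaves /x/, /ʃ/, /l/ stranded (no codas are permitted; onsets are limited to one consonant).
Deletion applies to /x/, /ʃ/, /l/.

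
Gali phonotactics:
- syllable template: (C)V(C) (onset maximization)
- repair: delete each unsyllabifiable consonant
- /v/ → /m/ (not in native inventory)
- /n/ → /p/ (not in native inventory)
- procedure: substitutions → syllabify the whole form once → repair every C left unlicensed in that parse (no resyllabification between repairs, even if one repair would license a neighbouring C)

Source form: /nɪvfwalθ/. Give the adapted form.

pɪmwal

Substitution: /n/ → /p/, /v/ → /m/, giving /pɪmfwalθ/.
Syllabifying with onset maximization leaves /f/, /θ/ stranded (at most one coda consonant is licensed; onsets are limited to one consonant).
Each unlicensed consonant is deleted: /f/, /θ/.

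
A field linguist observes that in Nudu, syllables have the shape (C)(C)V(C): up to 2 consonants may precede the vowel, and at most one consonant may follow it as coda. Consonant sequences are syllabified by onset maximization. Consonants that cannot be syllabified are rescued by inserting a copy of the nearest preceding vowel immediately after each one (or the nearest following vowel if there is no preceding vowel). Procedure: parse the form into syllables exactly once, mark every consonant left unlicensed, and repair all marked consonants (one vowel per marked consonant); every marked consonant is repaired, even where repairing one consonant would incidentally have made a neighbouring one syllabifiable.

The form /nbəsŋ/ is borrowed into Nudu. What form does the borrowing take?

nbəsŋə

Syllabifying with onset maximization leaves /ŋ/ stranded (at most one coda consonant is licensed; onsets may contain at most 2 consonants).
Epenthesis after each stranded consonant: /ŋ/ → /ŋə/.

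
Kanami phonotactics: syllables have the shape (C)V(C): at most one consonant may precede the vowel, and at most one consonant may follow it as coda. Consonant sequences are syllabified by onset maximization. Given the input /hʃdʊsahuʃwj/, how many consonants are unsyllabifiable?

The consonants /h/, /ʃ/, /w/, /j/ cannot be parsed into a legal (C)V(C) syllable (at most one coda consonant is licensed; onsets are limited to one consonant).

4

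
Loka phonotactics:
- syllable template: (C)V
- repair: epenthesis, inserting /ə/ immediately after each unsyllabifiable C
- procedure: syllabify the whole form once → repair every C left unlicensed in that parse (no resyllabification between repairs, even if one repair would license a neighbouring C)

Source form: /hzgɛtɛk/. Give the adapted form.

Under (C)V, the unsyllabifiable consonants are /h/, /z/, /k/ (no codas are permitted; onsets are limited to one consonant).
Each unlicensed consonant becomes the onset of a new syllable: /h/ → /hə/, /z/ → /zə/, /k/ → /kə/.

həzəgɛtɛkə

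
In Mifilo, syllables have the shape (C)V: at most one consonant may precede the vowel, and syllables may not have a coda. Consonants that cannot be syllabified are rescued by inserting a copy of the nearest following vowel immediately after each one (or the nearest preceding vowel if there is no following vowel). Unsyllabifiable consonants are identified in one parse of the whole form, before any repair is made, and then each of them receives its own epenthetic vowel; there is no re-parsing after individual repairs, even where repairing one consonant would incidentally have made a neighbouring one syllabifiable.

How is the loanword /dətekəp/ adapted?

Syllabifying with onset maximization leaves /p/ stranded (no codas are permitted; onsets are limited to one consonant).
Each unlicensed consonant becomes the onset of a new syllable: /p/ → /pə/.

dətekəpə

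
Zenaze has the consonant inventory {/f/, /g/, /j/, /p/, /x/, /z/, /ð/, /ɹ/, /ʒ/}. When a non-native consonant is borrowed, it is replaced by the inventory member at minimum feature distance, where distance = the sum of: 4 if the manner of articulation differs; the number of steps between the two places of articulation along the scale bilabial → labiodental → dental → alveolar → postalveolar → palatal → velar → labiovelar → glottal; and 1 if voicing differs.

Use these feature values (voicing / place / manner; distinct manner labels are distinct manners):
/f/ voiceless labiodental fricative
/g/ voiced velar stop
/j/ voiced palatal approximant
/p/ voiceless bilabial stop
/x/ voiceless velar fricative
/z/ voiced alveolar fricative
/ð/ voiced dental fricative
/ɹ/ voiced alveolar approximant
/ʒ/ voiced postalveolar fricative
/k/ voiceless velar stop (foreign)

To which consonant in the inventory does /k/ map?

/g/ is closest: same manner (stop), place distance 0 (velar→velar), voicing differs (+1); total 1. Next closest is /x/ at distance 4.

g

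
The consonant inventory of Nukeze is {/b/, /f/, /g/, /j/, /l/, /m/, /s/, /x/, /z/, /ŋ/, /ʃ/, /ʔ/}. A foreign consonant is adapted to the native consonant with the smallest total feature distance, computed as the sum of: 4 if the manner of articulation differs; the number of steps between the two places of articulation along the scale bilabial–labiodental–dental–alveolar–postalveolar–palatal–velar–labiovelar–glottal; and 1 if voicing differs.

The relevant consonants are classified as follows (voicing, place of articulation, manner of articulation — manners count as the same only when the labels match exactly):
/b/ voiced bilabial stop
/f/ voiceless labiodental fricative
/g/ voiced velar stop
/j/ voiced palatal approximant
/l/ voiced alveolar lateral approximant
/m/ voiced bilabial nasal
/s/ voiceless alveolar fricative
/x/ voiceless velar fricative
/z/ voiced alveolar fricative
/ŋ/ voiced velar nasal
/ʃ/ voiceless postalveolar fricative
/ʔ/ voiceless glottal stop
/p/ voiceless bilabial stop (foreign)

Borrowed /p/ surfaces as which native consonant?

/b/ is closest: same manner (stop), place distance 0 (bilabial→bilabial), voicing differs (+1); total 1. Next closest is /f/ at distance 5.

b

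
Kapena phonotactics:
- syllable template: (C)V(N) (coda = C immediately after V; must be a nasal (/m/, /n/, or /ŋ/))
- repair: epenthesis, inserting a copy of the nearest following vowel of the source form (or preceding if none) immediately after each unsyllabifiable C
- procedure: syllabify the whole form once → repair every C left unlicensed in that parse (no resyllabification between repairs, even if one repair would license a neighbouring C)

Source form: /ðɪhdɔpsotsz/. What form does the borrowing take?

Under (C)V(N), the unsyllabifiable consonants are /h/, /p/, /t/, /s/, /z/ (only a nasal (/m/, /n/, or /ŋ/) is licensed in coda position; onsets are limited to one consonant).
Each unlicensed consonant becomes the onset of a new syllable: /h/ → /hɔ/, /p/ → /po/, /t/ → /to/, /s/ → /so/, /z/ → /zo/.

ðɪhɔdɔposotosozo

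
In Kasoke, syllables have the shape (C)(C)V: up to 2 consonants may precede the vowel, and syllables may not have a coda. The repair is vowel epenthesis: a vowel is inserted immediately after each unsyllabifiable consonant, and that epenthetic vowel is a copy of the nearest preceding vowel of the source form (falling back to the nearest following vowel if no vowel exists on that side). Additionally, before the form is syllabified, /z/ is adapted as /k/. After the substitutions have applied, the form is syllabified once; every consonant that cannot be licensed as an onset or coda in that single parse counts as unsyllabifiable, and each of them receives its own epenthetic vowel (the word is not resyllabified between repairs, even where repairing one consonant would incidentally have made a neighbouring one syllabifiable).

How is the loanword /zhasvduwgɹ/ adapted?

Substitution: /z/ → /k/, giving /khasvduwgɹ/.
Under (C)(C)V, the unsyllabifiable consonants are /s/, /w/, /g/, /ɹ/ (no codas are permitted; onsets may contain at most 2 consonants).
Each unlicensed consonant becomes the onset of a new syllable: /s/ → /sa/, /w/ → /wu/, /g/ → /gu/, /ɹ/ → /ɹu/.

khasavduwuguɹu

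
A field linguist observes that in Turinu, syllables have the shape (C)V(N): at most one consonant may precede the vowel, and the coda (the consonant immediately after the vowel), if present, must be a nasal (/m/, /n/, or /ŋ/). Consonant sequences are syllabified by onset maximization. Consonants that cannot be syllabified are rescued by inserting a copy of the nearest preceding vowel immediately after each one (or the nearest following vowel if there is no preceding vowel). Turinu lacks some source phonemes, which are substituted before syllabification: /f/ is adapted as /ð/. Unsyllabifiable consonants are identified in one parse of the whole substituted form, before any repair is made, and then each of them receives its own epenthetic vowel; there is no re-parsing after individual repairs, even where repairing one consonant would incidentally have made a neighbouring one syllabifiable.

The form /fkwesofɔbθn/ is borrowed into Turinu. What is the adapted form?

ðekewesoðɔbɔθɔnɔ

Substitution: /f/ → /ð/, giving /ðkwesoðɔbθn/.
Under (C)V(N), the unsyllabifiable consonants are /ð/, /k/, /b/, /θ/, /n/ (only a nasal (/m/, /n/, or /ŋ/) is licensed in coda position; onsets are limited to one consonant).
Inserting the epenthetic vowel yields /ð/ → /ðe/, /k/ → /ke/, /b/ → /bɔ/, /θ/ → /θɔ/, /n/ → /nɔ/.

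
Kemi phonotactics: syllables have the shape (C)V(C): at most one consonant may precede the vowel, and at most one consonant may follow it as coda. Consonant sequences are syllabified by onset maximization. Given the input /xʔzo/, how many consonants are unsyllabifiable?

The consonants /x/, /ʔ/ cannot be parsed into a legal (C)V(C) syllable (at most one coda consonant is licensed; onsets are limited to one consonant).

2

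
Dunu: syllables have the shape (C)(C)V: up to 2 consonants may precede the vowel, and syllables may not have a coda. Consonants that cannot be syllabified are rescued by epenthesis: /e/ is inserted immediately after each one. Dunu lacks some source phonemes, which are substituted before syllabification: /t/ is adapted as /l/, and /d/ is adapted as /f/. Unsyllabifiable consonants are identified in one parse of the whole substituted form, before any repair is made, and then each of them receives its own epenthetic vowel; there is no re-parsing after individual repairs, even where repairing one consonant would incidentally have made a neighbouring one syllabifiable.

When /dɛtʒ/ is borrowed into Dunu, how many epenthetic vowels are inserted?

2

After substitution the input is /fɛlʒ/.
The unsyllabifiable consonants are /l/, /ʒ/; each receives one epenthetic vowel.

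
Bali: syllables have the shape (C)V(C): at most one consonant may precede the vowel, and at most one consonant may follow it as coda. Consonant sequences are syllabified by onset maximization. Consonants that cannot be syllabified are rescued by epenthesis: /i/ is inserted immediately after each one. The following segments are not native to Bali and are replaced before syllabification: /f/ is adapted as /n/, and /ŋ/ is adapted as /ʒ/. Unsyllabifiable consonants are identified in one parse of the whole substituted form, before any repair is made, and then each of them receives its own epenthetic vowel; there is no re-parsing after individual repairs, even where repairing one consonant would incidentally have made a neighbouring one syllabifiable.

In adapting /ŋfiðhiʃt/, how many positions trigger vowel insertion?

After substitution the input is /ʒniðhiʃt/.
The unsyllabifiable consonants are /ʒ/, /t/; each receives one epenthetic vowel.

2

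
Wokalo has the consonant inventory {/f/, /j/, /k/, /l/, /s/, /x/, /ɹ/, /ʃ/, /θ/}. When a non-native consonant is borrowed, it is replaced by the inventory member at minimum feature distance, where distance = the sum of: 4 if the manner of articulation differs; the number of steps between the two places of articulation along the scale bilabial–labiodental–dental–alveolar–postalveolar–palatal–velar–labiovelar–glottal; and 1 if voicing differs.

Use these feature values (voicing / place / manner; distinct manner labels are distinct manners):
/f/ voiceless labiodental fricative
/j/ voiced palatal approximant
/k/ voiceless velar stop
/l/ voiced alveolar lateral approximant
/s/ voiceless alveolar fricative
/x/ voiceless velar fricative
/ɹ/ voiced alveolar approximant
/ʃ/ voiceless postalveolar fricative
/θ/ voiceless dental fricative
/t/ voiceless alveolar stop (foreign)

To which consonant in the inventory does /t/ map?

/k/ is closest: same manner (stop), place distance 3 (alveolar→velar), same voicing; total 3. Next closest is /s/ at distance 4.

k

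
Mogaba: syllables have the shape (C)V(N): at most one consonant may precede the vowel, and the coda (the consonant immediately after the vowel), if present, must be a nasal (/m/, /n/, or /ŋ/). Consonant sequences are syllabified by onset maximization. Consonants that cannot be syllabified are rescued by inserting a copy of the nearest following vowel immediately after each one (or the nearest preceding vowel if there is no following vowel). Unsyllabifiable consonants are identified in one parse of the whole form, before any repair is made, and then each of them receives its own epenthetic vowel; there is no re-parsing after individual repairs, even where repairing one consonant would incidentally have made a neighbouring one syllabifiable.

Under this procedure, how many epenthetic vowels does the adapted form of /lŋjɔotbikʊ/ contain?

The unsyllabifiable consonants are /l/, /ŋ/, /t/; each receives one epenthetic vowel.

3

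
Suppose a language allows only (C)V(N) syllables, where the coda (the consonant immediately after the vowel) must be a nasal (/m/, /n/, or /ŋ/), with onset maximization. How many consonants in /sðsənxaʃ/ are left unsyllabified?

Under (C)V(N), the unsyllabifiable consonants are /s/, /ð/, /ʃ/ (only a nasal (/m/, /n/, or /ŋ/) is licensed in coda position; onsets are limited to one consonant).

3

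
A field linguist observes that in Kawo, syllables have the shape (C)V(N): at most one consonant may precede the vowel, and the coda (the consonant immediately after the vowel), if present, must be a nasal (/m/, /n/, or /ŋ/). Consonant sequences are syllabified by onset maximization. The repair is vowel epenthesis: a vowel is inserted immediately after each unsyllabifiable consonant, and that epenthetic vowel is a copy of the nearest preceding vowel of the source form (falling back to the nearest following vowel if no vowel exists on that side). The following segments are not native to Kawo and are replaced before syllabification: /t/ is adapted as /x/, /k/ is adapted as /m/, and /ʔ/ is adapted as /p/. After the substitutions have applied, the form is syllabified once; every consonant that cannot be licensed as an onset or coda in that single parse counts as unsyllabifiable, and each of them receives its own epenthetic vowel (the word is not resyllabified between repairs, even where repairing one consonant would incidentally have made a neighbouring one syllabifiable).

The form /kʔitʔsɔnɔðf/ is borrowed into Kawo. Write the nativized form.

Substitution: /k/ → /m/, /ʔ/ → /p/, /t/ → /x/, giving /mpixpsɔnɔðf/.
The consonants /m/, /x/, /p/, /ð/, /f/ cannot be parsed into a legal (C)V(N) syllable (only a nasal (/m/, /n/, or /ŋ/) is licensed in coda position; onsets are limited to one consonant).
Each unlicensed consonant becomes the onset of a new syllable: /m/ → /mi/, /x/ → /xi/, /p/ → /pi/, /ð/ → /ðɔ/, /f/ → /fɔ/.

mipixipisɔnɔðɔfɔ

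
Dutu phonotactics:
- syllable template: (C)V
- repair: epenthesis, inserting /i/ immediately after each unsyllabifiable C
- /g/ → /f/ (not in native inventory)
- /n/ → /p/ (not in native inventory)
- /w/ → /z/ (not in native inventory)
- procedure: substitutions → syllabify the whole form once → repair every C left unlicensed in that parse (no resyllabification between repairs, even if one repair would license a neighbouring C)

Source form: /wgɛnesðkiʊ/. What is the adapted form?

zifɛpesiðikiʊ

Substitution: /w/ → /z/, /g/ → /f/, /n/ → /p/, giving /zfɛpesðkiʊ/.
The consonants /z/, /s/, /ð/ cannot be parsed into a legal (C)V syllable (no codas are permitted; onsets are limited to one consonant).
Each unlicensed consonant becomes the onset of a new syllable: /z/ → /zi/, /s/ → /si/, /ð/ → /ði/.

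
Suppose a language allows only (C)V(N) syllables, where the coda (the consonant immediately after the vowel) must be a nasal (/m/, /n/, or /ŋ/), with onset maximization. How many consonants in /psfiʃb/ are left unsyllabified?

4

Under (C)V(N), the unsyllabifiable consonants are /p/, /s/, /ʃ/, /b/ (only a nasal (/m/, /n/, or /ŋ/) is licensed in coda position; onsets are limited to one consonant).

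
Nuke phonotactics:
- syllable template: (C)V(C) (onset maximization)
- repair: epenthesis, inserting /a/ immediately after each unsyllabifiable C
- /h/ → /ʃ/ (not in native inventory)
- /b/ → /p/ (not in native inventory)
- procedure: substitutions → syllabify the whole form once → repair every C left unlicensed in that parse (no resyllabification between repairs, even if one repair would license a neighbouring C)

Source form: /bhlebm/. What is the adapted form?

Substitution: /b/ → /p/, /h/ → /ʃ/, giving /pʃlepm/.
Syllabifying with onset maximization leaves /p/, /ʃ/, /m/ stranded (at most one coda consonant is licensed; onsets are limited to one consonant).
Epenthesis after each stranded consonant: /p/ → /pa/, /ʃ/ → /ʃa/, /m/ → /ma/.

paʃalepma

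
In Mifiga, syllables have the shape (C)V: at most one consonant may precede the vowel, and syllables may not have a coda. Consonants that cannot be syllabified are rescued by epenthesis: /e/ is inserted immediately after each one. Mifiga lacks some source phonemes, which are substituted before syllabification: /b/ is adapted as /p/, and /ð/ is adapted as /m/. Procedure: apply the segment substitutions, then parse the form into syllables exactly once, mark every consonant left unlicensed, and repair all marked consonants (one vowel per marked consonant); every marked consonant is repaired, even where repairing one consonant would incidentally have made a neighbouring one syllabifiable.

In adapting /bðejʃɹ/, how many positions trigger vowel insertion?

After substitution the input is /pmejʃɹ/.
The unsyllabifiable consonants are /p/, /j/, /ʃ/, /ɹ/; each receives one epenthetic vowel.

4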